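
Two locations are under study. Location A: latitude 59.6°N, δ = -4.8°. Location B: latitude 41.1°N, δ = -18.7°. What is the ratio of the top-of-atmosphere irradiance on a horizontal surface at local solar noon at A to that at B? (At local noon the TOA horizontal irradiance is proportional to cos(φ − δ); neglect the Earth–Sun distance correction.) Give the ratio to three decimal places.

0.859

A: cos θ_z = cos(59.6° − (-4.8°)) = 0.4321.
B: cos θ_z = cos(41.1° − (-18.7°)) = 0.5030.
Ratio A/B = 0.4321 / 0.5030 = 0.8590.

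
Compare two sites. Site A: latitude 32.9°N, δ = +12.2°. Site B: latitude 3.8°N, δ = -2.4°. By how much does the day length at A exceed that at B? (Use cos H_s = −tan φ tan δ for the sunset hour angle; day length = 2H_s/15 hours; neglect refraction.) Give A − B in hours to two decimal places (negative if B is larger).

+1.09 h

A: H_s = arccos(−tan 32.9° · tan 12.2°) = 98.04°, so 2H_s/15 = 13.0720 h.
B: H_s = arccos(−tan 3.8° · tan -2.4°) = 89.84°, so 2H_s/15 = 11.9787 h.
A − B = 13.0720 − 11.9787 = 1.0933 h.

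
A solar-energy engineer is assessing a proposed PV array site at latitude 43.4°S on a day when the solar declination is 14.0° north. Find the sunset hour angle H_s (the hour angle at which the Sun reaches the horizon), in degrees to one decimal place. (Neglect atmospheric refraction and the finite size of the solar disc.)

The sunset hour angle satisfies cos H_s = −tan φ tan δ = 0.2358, giving H_s = 76.36°.

76.4°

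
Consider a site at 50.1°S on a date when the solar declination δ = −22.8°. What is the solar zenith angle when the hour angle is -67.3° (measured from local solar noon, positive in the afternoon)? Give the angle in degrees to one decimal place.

58.3°

cos θ_z = sin φ sin δ + cos φ cos δ cos H = (-0.7672)(-0.3875) + (0.6414)(0.9219)(0.3859) = 0.5255.
θ_z = arccos(0.5255) = 58.30°.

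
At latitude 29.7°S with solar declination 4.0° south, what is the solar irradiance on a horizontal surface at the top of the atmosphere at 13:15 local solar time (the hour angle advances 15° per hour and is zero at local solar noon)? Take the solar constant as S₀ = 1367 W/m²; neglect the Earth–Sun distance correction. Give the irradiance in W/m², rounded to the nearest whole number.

1169 W/m²

Hour angle H = 15° × (13.25 − 12) = 18.75°.
cos θ_z = sin(-29.7°) sin(-4.0°) + cos(-29.7°) cos(-4.0°) cos(18.75°) = 0.0346 + 0.8205 = 0.8551.
Top-of-atmosphere irradiance = S₀ cos θ_z = 1367 × 0.8551 = 1168.92 W/m².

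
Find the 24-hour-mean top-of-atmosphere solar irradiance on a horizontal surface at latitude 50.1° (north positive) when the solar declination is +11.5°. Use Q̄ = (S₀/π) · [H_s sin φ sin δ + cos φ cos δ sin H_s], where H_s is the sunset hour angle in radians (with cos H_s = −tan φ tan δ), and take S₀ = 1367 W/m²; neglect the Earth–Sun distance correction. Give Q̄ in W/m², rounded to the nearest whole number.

386 W/m²

−tan φ tan δ = −(1.1960)(0.2035) = -0.2434; H_s = arccos(-0.2434) = 104.09°. In radians, H_s = 1.8167.
H_s sin φ sin δ = 1.8167 × 0.7672 × 0.1994 = 0.2779.
cos φ cos δ sin H_s = 0.6414 × 0.9799 × 0.9699 = 0.6096.
Q̄ = (1367/π) × (0.2779 + 0.6096) = 435.13 × 0.8875 = 386.18 W/m².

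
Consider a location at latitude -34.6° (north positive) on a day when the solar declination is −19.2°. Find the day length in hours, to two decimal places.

−tan φ tan δ = −(-0.6899)(-0.3482) = -0.2402; H_s = arccos(-0.2402) = 103.90°.
Day length = 2 H_s / 15° h⁻¹ = 207.80° / 15 = 13.853 h.

13.85 hours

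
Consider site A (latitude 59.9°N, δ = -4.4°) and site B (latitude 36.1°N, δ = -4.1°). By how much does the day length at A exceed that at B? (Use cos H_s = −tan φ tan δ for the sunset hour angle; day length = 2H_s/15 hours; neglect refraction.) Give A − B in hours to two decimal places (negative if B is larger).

A: H_s = arccos(−tan 59.9° · tan -4.4°) = 82.37°, so 2H_s/15 = 10.9827 h.
B: H_s = arccos(−tan 36.1° · tan -4.1°) = 87.00°, so 2H_s/15 = 11.6000 h.
A − B = 10.9827 − 11.6000 = -0.6173 h.

-0.62 h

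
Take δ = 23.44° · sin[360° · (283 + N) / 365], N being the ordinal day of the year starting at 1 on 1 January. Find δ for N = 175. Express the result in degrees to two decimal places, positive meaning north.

360 × (283 + 175) / 365 = 451.726°; sin(451.726°) = 0.9995.
δ = 23.44 × 0.9995 = 23.428° ≈ +23.43°.

+23.43°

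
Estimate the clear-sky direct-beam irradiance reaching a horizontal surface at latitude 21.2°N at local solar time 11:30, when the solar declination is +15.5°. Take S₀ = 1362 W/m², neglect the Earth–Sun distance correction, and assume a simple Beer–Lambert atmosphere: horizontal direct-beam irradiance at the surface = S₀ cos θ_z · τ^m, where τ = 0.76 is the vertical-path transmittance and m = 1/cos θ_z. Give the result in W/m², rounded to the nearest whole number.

Hour angle H = 15° × (11.5 − 12) = -7.50°.
cos θ_z = sin φ sin δ + cos φ cos δ cos H = (0.3616)(0.2672) + (0.9323)(0.9636)(0.9914) = 0.9873.
Air mass m = 1/cos θ_z = 1/0.9873 = 1.013; τ^m = 0.76^1.013 = 0.7573.
Surface direct beam = 1362 × 0.9873 × 0.7573 = 1018.34 W/m².

1018 W/m²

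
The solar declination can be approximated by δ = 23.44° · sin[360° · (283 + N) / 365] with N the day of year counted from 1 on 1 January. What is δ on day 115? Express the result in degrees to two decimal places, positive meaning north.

360 × (283 + 115) / 365 = 392.548°; sin(392.548°) = 0.5380.
δ = 23.44 × 0.5380 = 12.611° ≈ +12.61°.

+12.61°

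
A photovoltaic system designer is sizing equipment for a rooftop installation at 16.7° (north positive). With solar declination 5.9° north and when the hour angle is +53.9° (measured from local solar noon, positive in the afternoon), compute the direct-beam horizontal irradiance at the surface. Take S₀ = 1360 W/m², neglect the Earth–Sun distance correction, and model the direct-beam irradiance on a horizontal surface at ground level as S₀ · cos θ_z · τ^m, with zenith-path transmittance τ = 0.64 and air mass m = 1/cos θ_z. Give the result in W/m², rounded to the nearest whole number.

With φ = 16.7°, δ = 5.9°, H = 53.90°: sin φ sin δ = 0.0295, cos φ cos δ cos H = 0.5614, so cos θ_z = 0.5909.
Air mass m = 1/cos θ_z = 1/0.5909 = 1.692; τ^m = 0.64^1.692 = 0.4700.
Surface direct beam = 1360 × 0.5909 × 0.4700 = 377.70 W/m².

378 W/m²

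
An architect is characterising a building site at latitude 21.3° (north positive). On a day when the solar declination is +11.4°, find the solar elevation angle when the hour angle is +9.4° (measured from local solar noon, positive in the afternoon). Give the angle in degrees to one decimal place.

cos θ_z = sin φ sin δ + cos φ cos δ cos H = (0.3633)(0.1977) + (0.9317)(0.9803)(0.9866) = 0.9729.
θ_z = arccos(0.9729) = 13.37°, so the elevation is 90° − 13.37° = 76.63°.

76.6°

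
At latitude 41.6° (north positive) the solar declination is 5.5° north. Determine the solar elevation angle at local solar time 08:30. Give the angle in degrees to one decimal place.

31.1°

Hour angle H = 15° × (8.5 − 12) = -52.50°.
With φ = 41.6°, δ = 5.5°, H = -52.50°: sin φ sin δ = 0.0636, cos φ cos δ cos H = 0.4531, so cos θ_z = 0.5167.
θ_z = arccos(0.5167) = 58.89°, so the elevation is 90° − 58.89° = 31.11°.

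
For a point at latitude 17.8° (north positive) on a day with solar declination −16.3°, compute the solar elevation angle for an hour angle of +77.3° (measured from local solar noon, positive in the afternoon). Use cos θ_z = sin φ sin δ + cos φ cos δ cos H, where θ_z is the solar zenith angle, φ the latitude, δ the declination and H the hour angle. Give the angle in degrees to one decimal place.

6.6°

cos θ_z = sin φ sin δ + cos φ cos δ cos H = (0.3057)(-0.2807) + (0.9521)(0.9598)(0.2198) = 0.1150.
θ_z = arccos(0.1150) = 83.40°, so the elevation is 90° − 83.40° = 6.60°.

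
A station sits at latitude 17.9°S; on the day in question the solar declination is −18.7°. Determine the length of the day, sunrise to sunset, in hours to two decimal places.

12.84 hours

−tan φ tan δ = −(-0.3230)(-0.3385) = -0.1093; H_s = arccos(-0.1093) = 96.27°.
Day length = 2 H_s / 15° h⁻¹ = 192.54° / 15 = 12.836 h.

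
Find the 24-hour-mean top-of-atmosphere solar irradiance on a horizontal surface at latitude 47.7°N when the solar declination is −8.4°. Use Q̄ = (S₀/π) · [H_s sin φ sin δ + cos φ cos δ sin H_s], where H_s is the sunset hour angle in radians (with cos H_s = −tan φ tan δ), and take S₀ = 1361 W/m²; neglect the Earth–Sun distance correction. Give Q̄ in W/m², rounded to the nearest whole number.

219 W/m²

−tan φ tan δ = −(1.0990)(-0.1477) = 0.1623; H_s = arccos(0.1623) = 80.66°. In radians, H_s = 1.4078.
H_s sin φ sin δ = 1.4078 × 0.7396 × -0.1461 = -0.1521.
cos φ cos δ sin H_s = 0.6730 × 0.9893 × 0.9867 = 0.6569.
Q̄ = (1361/π) × (-0.1521 + 0.6569) = 433.22 × 0.5048 = 218.69 W/m².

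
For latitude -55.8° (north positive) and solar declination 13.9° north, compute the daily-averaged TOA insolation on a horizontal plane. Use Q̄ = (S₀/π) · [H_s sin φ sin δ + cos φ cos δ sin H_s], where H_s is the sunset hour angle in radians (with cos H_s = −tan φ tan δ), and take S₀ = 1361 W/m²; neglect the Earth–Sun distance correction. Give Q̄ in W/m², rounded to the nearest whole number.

−tan φ tan δ = −(-1.4715)(0.2475) = 0.3642; H_s = arccos(0.3642) = 68.64°. In radians, H_s = 1.1980.
H_s sin φ sin δ = 1.1980 × -0.8271 × 0.2402 = -0.2380.
cos φ cos δ sin H_s = 0.5621 × 0.9707 × 0.9313 = 0.5081.
Q̄ = (1361/π) × (-0.2380 + 0.5081) = 433.22 × 0.2701 = 117.01 W/m².

117 W/m²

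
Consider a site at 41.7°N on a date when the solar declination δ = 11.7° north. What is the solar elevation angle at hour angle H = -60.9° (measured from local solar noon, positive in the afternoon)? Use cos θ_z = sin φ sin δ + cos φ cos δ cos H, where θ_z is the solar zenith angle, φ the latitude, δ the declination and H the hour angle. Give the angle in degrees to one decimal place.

29.4°

With φ = 41.7°, δ = 11.7°, H = -60.90°: sin φ sin δ = 0.1349, cos φ cos δ cos H = 0.3556, so cos θ_z = 0.4905.
θ_z = arccos(0.4905) = 60.63°, so the elevation is 90° − 60.63° = 29.37°.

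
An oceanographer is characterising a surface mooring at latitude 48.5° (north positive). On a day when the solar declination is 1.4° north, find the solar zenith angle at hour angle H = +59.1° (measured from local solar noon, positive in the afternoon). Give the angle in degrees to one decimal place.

cos θ_z = sin φ sin δ + cos φ cos δ cos H = (0.7490)(0.0244) + (0.6626)(0.9997)(0.5135) = 0.3584.
θ_z = arccos(0.3584) = 69.00°.

69.0°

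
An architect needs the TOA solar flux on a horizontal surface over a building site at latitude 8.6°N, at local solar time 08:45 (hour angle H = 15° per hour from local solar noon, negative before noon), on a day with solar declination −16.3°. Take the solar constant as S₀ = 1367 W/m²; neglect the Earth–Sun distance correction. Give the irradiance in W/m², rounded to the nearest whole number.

Hour angle H = 15° × (8.75 − 12) = -48.75°.
With φ = 8.6°, δ = -16.3°, H = -48.75°: sin φ sin δ = -0.0420, cos φ cos δ cos H = 0.6257, so cos θ_z = 0.5837.
Top-of-atmosphere irradiance = S₀ cos θ_z = 1367 × 0.5837 = 797.92 W/m².

798 W/m²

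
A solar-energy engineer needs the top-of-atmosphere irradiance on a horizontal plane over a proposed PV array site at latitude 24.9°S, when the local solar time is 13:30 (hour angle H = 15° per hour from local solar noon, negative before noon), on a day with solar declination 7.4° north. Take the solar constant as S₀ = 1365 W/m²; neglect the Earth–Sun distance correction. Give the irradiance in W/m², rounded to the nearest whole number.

1060 W/m²

Hour angle H = 15° × (13.5 − 12) = 22.50°.
cos θ_z = sin(-24.9°) sin(7.4°) + cos(-24.9°) cos(7.4°) cos(22.50°) = -0.0542 + 0.8310 = 0.7768.
Top-of-atmosphere irradiance = S₀ cos θ_z = 1365 × 0.7768 = 1060.33 W/m².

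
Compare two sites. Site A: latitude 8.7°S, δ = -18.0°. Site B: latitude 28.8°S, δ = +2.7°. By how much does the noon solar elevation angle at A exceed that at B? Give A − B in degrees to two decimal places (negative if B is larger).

+22.20°

A: 90° − |-8.7 − (-18.0)| = 80.70°.
B: 90° − |-28.8 − (2.7)| = 58.50°.
A − B = 80.70 − 58.50 = 22.20°.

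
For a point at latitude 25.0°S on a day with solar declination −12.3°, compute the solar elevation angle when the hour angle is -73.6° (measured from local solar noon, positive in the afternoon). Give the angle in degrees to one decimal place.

cos θ_z = sin φ sin δ + cos φ cos δ cos H = (-0.4226)(-0.2130) + (0.9063)(0.9770)(0.2823) = 0.3400.
θ_z = arccos(0.3400) = 70.12°, so the elevation is 90° − 70.12° = 19.88°.

19.9°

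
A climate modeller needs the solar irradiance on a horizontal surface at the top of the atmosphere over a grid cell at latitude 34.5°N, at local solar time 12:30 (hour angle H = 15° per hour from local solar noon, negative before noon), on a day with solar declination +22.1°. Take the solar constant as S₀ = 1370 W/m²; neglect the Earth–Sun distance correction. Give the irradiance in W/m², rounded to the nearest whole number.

1329 W/m²

Hour angle H = 15° × (12.5 − 12) = 7.50°.
cos θ_z = sin(34.5°) sin(22.1°) + cos(34.5°) cos(22.1°) cos(7.50°) = 0.2131 + 0.7570 = 0.9701.
Top-of-atmosphere irradiance = S₀ cos θ_z = 1370 × 0.9701 = 1329.04 W/m².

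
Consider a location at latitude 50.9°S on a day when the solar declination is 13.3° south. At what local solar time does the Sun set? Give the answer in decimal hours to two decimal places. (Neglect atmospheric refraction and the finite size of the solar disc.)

19.13 h

The sunset hour angle satisfies cos H_s = −tan φ tan δ = -0.2909, giving H_s = 106.91°.
Sunset is at 12 + H_s/15 = 12 + 7.127 = 19.127 h local solar time.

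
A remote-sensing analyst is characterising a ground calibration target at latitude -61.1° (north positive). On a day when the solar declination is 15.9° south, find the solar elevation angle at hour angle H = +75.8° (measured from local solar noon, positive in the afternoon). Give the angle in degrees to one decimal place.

20.7°

cos θ_z = sin(-61.1°) sin(-15.9°) + cos(-61.1°) cos(-15.9°) cos(75.80°) = 0.2398 + 0.1140 = 0.3538.
θ_z = arccos(0.3538) = 69.28°, so the elevation is 90° − 69.28° = 20.72°.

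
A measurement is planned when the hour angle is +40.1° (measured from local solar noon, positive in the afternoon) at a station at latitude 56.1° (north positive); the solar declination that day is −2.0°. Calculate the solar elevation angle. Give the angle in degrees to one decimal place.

cos θ_z = sin(56.1°) sin(-2.0°) + cos(56.1°) cos(-2.0°) cos(40.10°) = -0.0290 + 0.4264 = 0.3974.
θ_z = arccos(0.3974) = 66.58°, so the elevation is 90° − 66.58° = 23.42°.

23.4°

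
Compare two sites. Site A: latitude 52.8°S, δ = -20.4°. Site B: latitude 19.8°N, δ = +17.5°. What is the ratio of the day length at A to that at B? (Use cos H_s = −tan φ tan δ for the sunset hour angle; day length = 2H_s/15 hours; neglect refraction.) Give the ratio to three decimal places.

1.236

A: H_s = arccos(−tan -52.8° · tan -20.4°) = 119.34°, so 2H_s/15 = 15.9120 h.
B: H_s = arccos(−tan 19.8° · tan 17.5°) = 96.52°, so 2H_s/15 = 12.8693 h.
Ratio A/B = 15.9120 / 12.8693 = 1.2364.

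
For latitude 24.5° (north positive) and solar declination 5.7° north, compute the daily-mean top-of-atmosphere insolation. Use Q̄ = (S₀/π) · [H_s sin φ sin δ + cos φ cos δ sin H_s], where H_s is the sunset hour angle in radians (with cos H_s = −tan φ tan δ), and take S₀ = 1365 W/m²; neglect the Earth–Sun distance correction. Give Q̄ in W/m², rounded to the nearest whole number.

−tan φ tan δ = −(0.4557)(0.0998) = -0.0455; H_s = arccos(-0.0455) = 92.61°. In radians, H_s = 1.6163.
H_s sin φ sin δ = 1.6163 × 0.4147 × 0.0993 = 0.0666.
cos φ cos δ sin H_s = 0.9100 × 0.9951 × 0.9990 = 0.9046.
Q̄ = (1365/π) × (0.0666 + 0.9046) = 434.49 × 0.9712 = 421.98 W/m².

422 W/m²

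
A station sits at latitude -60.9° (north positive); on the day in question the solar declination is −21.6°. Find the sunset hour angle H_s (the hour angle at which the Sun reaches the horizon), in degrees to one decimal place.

The sunset hour angle satisfies cos H_s = −tan φ tan δ = -0.7113, giving H_s = 135.34°.

135.3°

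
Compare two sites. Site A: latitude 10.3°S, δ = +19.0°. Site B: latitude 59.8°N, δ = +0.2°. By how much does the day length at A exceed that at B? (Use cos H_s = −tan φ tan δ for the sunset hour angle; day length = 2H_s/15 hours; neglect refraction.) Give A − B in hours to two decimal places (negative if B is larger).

-0.52 h

A: H_s = arccos(−tan -10.3° · tan 19.0°) = 86.41°, so 2H_s/15 = 11.5213 h.
B: H_s = arccos(−tan 59.8° · tan 0.2°) = 90.34°, so 2H_s/15 = 12.0453 h.
A − B = 11.5213 − 12.0453 = -0.5240 h.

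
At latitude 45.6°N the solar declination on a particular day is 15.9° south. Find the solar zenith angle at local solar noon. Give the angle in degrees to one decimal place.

At local solar noon the hour angle is zero, so the zenith angle is |φ − δ| = |45.6° − (-15.9°)| = 61.5°.

61.5°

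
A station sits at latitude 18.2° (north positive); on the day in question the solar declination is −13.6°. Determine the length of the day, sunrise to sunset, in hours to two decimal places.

11.39 hours

The sunset hour angle satisfies cos H_s = −tan φ tan δ = 0.0795, giving H_s = 85.44°.
Day length = 2 H_s / 15° h⁻¹ = 170.88° / 15 = 11.392 h.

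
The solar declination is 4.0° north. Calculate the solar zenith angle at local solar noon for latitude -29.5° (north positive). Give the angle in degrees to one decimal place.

33.5°

At local solar noon the hour angle is zero, so the zenith angle is |φ − δ| = |-29.5° − (4.0°)| = 33.5°.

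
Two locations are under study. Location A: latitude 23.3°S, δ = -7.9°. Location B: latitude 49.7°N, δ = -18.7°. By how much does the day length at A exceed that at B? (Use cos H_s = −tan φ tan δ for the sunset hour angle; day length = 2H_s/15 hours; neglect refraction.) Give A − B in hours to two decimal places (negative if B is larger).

A: H_s = arccos(−tan -23.3° · tan -7.9°) = 93.43°, so 2H_s/15 = 12.4573 h.
B: H_s = arccos(−tan 49.7° · tan -18.7°) = 66.48°, so 2H_s/15 = 8.8640 h.
A − B = 12.4573 − 8.8640 = 3.5933 h.

+3.59 h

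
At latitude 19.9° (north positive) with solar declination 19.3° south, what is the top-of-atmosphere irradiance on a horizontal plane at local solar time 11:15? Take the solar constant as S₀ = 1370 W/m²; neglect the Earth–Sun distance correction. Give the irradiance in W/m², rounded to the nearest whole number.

Hour angle H = 15° × (11.25 − 12) = -11.25°.
With φ = 19.9°, δ = -19.3°, H = -11.25°: sin φ sin δ = -0.1125, cos φ cos δ cos H = 0.8704, so cos θ_z = 0.7579.
Top-of-atmosphere irradiance = S₀ cos θ_z = 1370 × 0.7579 = 1038.32 W/m².

1038 W/m²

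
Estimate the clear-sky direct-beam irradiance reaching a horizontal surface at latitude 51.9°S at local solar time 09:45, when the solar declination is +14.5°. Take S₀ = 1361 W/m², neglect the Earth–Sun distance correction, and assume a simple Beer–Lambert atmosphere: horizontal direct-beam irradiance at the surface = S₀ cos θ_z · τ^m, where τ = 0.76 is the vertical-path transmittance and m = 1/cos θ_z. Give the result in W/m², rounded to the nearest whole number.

163 W/m²

Hour angle H = 15° × (9.75 − 12) = -33.75°.
cos θ_z = sin φ sin δ + cos φ cos δ cos H = (-0.7869)(0.2504) + (0.6170)(0.9681)(0.8315) = 0.2996.
Air mass m = 1/cos θ_z = 1/0.2996 = 3.338; τ^m = 0.76^3.338 = 0.4001.
Surface direct beam = 1361 × 0.2996 × 0.4001 = 163.14 W/m².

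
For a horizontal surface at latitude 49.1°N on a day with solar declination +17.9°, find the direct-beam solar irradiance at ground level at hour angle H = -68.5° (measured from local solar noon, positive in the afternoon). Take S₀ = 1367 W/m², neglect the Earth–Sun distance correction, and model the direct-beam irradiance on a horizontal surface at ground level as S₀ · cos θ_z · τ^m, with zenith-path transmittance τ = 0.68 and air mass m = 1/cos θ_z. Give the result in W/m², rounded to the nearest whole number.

cos θ_z = sin(49.1°) sin(17.9°) + cos(49.1°) cos(17.9°) cos(-68.50°) = 0.2323 + 0.2283 = 0.4606.
Air mass m = 1/cos θ_z = 1/0.4606 = 2.171; τ^m = 0.68^2.171 = 0.4329.
Surface direct beam = 1367 × 0.4606 × 0.4329 = 272.57 W/m².

273 W/m²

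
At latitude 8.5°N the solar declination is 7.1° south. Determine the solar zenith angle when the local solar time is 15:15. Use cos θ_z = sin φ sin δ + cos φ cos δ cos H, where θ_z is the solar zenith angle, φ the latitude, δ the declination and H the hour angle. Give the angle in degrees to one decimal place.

51.0°

Hour angle H = 15° × (15.25 − 12) = 48.75°.
With φ = 8.5°, δ = -7.1°, H = 48.75°: sin φ sin δ = -0.0183, cos φ cos δ cos H = 0.6471, so cos θ_z = 0.6288.
θ_z = arccos(0.6288) = 51.04°.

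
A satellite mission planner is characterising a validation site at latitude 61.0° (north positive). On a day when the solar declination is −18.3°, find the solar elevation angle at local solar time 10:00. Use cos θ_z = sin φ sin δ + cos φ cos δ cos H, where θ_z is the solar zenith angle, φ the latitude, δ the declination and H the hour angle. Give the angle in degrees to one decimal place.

Hour angle H = 15° × (10 − 12) = -30.00°.
With φ = 61.0°, δ = -18.3°, H = -30.00°: sin φ sin δ = -0.2746, cos φ cos δ cos H = 0.3986, so cos θ_z = 0.1240.
θ_z = arccos(0.1240) = 82.88°, so the elevation is 90° − 82.88° = 7.12°.

7.1°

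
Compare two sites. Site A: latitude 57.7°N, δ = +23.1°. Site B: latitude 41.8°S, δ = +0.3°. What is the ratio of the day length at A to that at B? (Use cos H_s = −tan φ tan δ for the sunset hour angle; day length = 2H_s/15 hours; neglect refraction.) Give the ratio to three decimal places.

A: H_s = arccos(−tan 57.7° · tan 23.1°) = 132.43°, so 2H_s/15 = 17.6573 h.
B: H_s = arccos(−tan -41.8° · tan 0.3°) = 89.73°, so 2H_s/15 = 11.9640 h.
Ratio A/B = 17.6573 / 11.9640 = 1.4759.

1.476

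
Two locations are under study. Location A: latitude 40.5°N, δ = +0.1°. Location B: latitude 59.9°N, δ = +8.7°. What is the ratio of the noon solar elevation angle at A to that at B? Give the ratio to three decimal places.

1.278

A: 90° − |40.5 − (0.1)| = 49.60°.
B: 90° − |59.9 − (8.7)| = 38.80°.
Ratio A/B = 49.6000 / 38.8000 = 1.2784.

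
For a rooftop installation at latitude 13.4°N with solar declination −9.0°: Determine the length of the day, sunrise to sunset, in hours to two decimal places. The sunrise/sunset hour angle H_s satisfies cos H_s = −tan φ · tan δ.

The sunset hour angle satisfies cos H_s = −tan φ tan δ = 0.0377, giving H_s = 87.84°.
Day length = 2 H_s / 15° h⁻¹ = 175.68° / 15 = 11.712 h.

11.71 hours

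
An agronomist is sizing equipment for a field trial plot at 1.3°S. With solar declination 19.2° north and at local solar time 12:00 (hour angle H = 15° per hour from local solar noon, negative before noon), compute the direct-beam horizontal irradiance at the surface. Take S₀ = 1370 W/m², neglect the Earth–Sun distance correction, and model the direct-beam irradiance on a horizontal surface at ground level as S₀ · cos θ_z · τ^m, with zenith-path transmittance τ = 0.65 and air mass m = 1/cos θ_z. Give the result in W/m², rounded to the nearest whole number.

Hour angle H = 15° × (12 − 12) = 0.00°.
cos θ_z = sin φ sin δ + cos φ cos δ cos H = (-0.0227)(0.3289) + (0.9997)(0.9444)(1.0000) = 0.9367.
Air mass m = 1/cos θ_z = 1/0.9367 = 1.068; τ^m = 0.65^1.068 = 0.6312.
Surface direct beam = 1370 × 0.9367 × 0.6312 = 810.01 W/m².

810 W/m²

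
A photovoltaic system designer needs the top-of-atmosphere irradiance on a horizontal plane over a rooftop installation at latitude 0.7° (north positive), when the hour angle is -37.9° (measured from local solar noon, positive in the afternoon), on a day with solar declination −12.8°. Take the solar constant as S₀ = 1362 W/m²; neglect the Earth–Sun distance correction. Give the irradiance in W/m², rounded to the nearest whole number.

With φ = 0.7°, δ = -12.8°, H = -37.90°: sin φ sin δ = -0.0027, cos φ cos δ cos H = 0.7694, so cos θ_z = 0.7667.
Top-of-atmosphere irradiance = S₀ cos θ_z = 1362 × 0.7667 = 1044.25 W/m².

1044 W/m²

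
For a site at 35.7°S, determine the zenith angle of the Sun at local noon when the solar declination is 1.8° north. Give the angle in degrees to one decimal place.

37.5°

At local solar noon the hour angle is zero, so the zenith angle is |φ − δ| = |-35.7° − (1.8°)| = 37.5°.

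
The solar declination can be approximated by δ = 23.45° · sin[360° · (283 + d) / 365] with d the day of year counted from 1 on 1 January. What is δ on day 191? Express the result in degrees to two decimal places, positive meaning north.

+22.36°

360 × (283 + 191) / 365 = 467.507°; sin(467.507°) = 0.9537.
δ = 23.45 × 0.9537 = 22.364° ≈ +22.36°.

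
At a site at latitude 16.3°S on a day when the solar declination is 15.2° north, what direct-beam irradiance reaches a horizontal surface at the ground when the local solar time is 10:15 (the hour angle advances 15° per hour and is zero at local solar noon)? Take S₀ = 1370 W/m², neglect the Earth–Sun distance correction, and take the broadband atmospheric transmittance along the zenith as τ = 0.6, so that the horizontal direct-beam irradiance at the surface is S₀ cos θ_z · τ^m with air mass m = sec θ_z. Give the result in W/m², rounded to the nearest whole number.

528 W/m²

Hour angle H = 15° × (10.25 − 12) = -26.25°.
cos θ_z = sin φ sin δ + cos φ cos δ cos H = (-0.2807)(0.2622) + (0.9598)(0.9650)(0.8969) = 0.7571.
Air mass m = 1/cos θ_z = 1/0.7571 = 1.321; τ^m = 0.6^1.321 = 0.5093.
Surface direct beam = 1370 × 0.7571 × 0.5093 = 528.26 W/m².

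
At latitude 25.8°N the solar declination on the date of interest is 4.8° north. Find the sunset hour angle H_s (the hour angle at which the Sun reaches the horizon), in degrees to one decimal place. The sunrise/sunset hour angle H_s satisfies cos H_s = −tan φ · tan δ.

92.3°

cos H_s = −tan(25.8°) · tan(4.8°) = -0.0406, so H_s = arccos(-0.0406) = 92.33°.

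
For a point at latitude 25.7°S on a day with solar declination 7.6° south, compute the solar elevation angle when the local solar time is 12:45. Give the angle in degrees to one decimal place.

Hour angle H = 15° × (12.75 − 12) = 11.25°.
cos θ_z = sin(-25.7°) sin(-7.6°) + cos(-25.7°) cos(-7.6°) cos(11.25°) = 0.0574 + 0.8760 = 0.9334.
θ_z = arccos(0.9334) = 21.03°, so the elevation is 90° − 21.03° = 68.97°.

69.0°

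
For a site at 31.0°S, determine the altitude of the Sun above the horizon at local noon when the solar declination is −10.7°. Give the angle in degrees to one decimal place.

At local solar noon the hour angle is zero, so the elevation is 90° − |φ − δ| = 90° − |-31.0° − (-10.7°)| = 90° − 20.3° = 69.7°.

69.7°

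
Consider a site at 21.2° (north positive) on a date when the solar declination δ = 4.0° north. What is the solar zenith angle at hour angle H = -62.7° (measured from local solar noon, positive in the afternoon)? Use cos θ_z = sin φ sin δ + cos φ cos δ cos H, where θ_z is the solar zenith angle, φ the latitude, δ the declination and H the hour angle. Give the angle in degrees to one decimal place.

63.1°

cos θ_z = sin φ sin δ + cos φ cos δ cos H = (0.3616)(0.0698) + (0.9323)(0.9976)(0.4586) = 0.4518.
θ_z = arccos(0.4518) = 63.14°.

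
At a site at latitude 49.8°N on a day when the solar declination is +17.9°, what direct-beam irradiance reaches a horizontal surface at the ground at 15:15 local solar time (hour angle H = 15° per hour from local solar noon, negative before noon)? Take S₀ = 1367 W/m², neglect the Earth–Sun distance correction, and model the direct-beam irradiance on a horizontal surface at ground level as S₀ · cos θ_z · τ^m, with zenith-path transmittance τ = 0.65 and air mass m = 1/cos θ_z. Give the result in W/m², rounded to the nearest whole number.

446 W/m²

Hour angle H = 15° × (15.25 − 12) = 48.75°.
With φ = 49.8°, δ = 17.9°, H = 48.75°: sin φ sin δ = 0.2348, cos φ cos δ cos H = 0.4050, so cos θ_z = 0.6398.
Air mass m = 1/cos θ_z = 1/0.6398 = 1.563; τ^m = 0.65^1.563 = 0.5100.
Surface direct beam = 1367 × 0.6398 × 0.5100 = 446.05 W/m².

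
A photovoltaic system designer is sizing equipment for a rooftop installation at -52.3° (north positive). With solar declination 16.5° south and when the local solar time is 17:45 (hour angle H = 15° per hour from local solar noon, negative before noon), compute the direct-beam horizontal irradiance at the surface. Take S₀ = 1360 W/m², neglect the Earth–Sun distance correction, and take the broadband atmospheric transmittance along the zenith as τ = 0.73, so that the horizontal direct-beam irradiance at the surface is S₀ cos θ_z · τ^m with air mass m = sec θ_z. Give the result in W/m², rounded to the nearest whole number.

108 W/m²

Hour angle H = 15° × (17.75 − 12) = 86.25°.
cos θ_z = sin φ sin δ + cos φ cos δ cos H = (-0.7912)(-0.2840) + (0.6115)(0.9588)(0.0654) = 0.2630.
Air mass m = 1/cos θ_z = 1/0.2630 = 3.802; τ^m = 0.73^3.802 = 0.3022.
Surface direct beam = 1360 × 0.2630 × 0.3022 = 108.09 W/m².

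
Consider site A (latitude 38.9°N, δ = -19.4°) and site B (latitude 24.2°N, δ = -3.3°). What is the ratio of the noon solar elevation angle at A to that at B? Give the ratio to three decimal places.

A: 90° − |38.9 − (-19.4)| = 31.70°.
B: 90° − |24.2 − (-3.3)| = 62.50°.
Ratio A/B = 31.7000 / 62.5000 = 0.5072.

0.507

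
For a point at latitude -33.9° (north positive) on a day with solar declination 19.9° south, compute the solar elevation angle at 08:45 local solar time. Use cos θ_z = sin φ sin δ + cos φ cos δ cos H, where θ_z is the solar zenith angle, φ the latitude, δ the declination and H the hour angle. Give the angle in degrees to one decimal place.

Hour angle H = 15° × (8.75 − 12) = -48.75°.
With φ = -33.9°, δ = -19.9°, H = -48.75°: sin φ sin δ = 0.1898, cos φ cos δ cos H = 0.5146, so cos θ_z = 0.7044.
θ_z = arccos(0.7044) = 45.22°, so the elevation is 90° − 45.22° = 44.78°.

44.8°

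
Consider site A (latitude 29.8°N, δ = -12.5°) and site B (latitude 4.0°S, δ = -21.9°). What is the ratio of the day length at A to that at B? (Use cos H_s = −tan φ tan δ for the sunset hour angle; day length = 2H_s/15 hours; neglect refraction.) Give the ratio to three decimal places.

A: H_s = arccos(−tan 29.8° · tan -12.5°) = 82.71°, so 2H_s/15 = 11.0280 h.
B: H_s = arccos(−tan -4.0° · tan -21.9°) = 91.61°, so 2H_s/15 = 12.2147 h.
Ratio A/B = 11.0280 / 12.2147 = 0.9028.

0.903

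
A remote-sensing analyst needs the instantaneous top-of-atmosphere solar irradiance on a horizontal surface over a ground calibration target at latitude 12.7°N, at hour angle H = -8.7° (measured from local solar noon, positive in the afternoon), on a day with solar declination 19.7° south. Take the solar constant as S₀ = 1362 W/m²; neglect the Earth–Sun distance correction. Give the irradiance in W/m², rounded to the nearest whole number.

1136 W/m²

cos θ_z = sin(12.7°) sin(-19.7°) + cos(12.7°) cos(-19.7°) cos(-8.70°) = -0.0741 + 0.9079 = 0.8338.
Top-of-atmosphere irradiance = S₀ cos θ_z = 1362 × 0.8338 = 1135.64 W/m².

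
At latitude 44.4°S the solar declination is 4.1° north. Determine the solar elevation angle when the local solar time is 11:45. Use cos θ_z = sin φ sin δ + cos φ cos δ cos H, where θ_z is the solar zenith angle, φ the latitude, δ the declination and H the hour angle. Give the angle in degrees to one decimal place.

41.4°

Hour angle H = 15° × (11.75 − 12) = -3.75°.
cos θ_z = sin(-44.4°) sin(4.1°) + cos(-44.4°) cos(4.1°) cos(-3.75°) = -0.0500 + 0.7111 = 0.6611.
θ_z = arccos(0.6611) = 48.62°, so the elevation is 90° − 48.62° = 41.38°.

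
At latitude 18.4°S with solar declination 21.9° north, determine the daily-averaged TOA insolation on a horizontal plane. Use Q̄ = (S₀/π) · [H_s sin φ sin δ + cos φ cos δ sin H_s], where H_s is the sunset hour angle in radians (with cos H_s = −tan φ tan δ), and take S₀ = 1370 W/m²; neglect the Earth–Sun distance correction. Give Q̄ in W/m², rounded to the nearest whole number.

cos H_s = −tan(-18.4°) · tan(21.9°) = 0.1337, so H_s = arccos(0.1337) = 82.32°. In radians, H_s = 1.4368.
H_s sin φ sin δ = 1.4368 × -0.3156 × 0.3730 = -0.1691.
cos φ cos δ sin H_s = 0.9489 × 0.9278 × 0.9910 = 0.8725.
Q̄ = (1370/π) × (-0.1691 + 0.8725) = 436.08 × 0.7034 = 306.74 W/m².

307 W/m²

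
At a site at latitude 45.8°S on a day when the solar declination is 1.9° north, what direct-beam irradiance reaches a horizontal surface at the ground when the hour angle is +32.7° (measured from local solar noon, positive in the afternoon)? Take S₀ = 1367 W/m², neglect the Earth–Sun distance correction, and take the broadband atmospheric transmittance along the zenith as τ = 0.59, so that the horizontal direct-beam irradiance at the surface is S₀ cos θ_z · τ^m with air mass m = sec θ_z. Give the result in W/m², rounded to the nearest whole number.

cos θ_z = sin φ sin δ + cos φ cos δ cos H = (-0.7169)(0.0332) + (0.6972)(0.9995)(0.8415) = 0.5626.
Air mass m = 1/cos θ_z = 1/0.5626 = 1.777; τ^m = 0.59^1.777 = 0.3916.
Surface direct beam = 1367 × 0.5626 × 0.3916 = 301.17 W/m².

301 W/m²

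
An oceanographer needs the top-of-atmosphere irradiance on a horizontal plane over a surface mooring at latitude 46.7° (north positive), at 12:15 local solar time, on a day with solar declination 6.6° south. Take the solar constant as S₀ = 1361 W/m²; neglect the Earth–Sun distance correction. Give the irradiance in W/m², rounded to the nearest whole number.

811 W/m²

Hour angle H = 15° × (12.25 − 12) = 3.75°.
cos θ_z = sin(46.7°) sin(-6.6°) + cos(46.7°) cos(-6.6°) cos(3.75°) = -0.0836 + 0.6798 = 0.5962.
Top-of-atmosphere irradiance = S₀ cos θ_z = 1361 × 0.5962 = 811.43 W/m².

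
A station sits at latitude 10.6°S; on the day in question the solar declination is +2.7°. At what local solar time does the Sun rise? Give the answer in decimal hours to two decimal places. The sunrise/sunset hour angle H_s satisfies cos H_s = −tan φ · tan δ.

6.03 h

cos H_s = −tan(-10.6°) · tan(2.7°) = 0.0088, so H_s = arccos(0.0088) = 89.50°.
Sunrise is at 12 − H_s/15 = 12 − 5.967 = 6.033 h local solar time.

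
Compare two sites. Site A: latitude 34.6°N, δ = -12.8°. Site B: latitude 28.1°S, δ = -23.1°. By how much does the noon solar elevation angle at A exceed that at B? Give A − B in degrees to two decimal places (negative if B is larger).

A: 90° − |34.6 − (-12.8)| = 42.60°.
B: 90° − |-28.1 − (-23.1)| = 85.00°.
A − B = 42.60 − 85.00 = -42.40°.

-42.40°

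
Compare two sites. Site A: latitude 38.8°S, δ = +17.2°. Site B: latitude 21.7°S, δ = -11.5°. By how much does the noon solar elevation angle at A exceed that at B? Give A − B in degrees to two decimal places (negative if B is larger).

A: 90° − |-38.8 − (17.2)| = 34.00°.
B: 90° − |-21.7 − (-11.5)| = 79.80°.
A − B = 34.00 − 79.80 = -45.80°.

-45.80°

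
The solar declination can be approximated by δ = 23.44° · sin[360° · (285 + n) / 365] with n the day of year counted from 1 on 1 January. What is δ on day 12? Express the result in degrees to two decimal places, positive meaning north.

-21.59°

360 × (285 + 12) / 365 = 292.932°; sin(292.932°) = -0.9210.
δ = 23.44 × -0.9210 = -21.588° ≈ -21.59°.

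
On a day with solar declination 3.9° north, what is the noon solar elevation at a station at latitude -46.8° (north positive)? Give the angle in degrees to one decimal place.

39.3°

At local solar noon the hour angle is zero, so the elevation is 90° − |φ − δ| = 90° − |-46.8° − (3.9°)| = 90° − 50.7° = 39.3°.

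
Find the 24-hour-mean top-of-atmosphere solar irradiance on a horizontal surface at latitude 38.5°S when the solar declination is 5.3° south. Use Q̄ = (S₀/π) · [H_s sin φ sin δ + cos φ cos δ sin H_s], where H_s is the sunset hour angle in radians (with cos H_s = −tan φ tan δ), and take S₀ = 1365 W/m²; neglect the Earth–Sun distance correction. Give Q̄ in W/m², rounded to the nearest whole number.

The sunset hour angle satisfies cos H_s = −tan φ tan δ = -0.0738, giving H_s = 94.23°. In radians, H_s = 1.6446.
H_s sin φ sin δ = 1.6446 × -0.6225 × -0.0924 = 0.0946.
cos φ cos δ sin H_s = 0.7826 × 0.9957 × 0.9973 = 0.7771.
Q̄ = (1365/π) × (0.0946 + 0.7771) = 434.49 × 0.8717 = 378.74 W/m².

379 W/m²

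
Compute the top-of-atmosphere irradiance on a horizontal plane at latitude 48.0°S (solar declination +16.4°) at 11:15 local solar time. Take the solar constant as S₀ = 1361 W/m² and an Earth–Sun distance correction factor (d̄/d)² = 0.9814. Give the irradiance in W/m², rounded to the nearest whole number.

561 W/m²

Hour angle H = 15° × (11.25 − 12) = -11.25°.
With φ = -48.0°, δ = 16.4°, H = -11.25°: sin φ sin δ = -0.2098, cos φ cos δ cos H = 0.6296, so cos θ_z = 0.4198.
Top-of-atmosphere irradiance = S₀ (d̄/d)² cos θ_z = 1361 × 0.9814 × 0.4198 = 560.72 W/m².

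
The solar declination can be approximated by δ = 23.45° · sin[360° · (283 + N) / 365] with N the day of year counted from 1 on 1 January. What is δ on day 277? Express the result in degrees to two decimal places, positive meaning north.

360 × (283 + 277) / 365 = 552.329°; sin(552.329°) = -0.2135.
δ = 23.45 × -0.2135 = -5.007° ≈ -5.01°.

-5.01°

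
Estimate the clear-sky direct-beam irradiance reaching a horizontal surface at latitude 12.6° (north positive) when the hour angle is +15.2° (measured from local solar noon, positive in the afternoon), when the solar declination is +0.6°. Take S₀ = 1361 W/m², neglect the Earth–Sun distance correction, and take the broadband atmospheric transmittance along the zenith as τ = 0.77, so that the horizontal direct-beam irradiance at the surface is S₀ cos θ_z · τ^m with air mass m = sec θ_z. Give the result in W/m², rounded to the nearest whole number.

cos θ_z = sin(12.6°) sin(0.6°) + cos(12.6°) cos(0.6°) cos(15.20°) = 0.0023 + 0.9417 = 0.9440.
Air mass m = 1/cos θ_z = 1/0.9440 = 1.059; τ^m = 0.77^1.059 = 0.7582.
Surface direct beam = 1361 × 0.9440 × 0.7582 = 974.12 W/m².

974 W/m²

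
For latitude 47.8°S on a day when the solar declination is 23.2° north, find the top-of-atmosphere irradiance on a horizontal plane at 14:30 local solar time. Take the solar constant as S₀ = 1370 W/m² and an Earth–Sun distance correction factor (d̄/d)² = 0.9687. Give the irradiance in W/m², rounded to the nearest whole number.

Hour angle H = 15° × (14.5 − 12) = 37.50°.
With φ = -47.8°, δ = 23.2°, H = 37.50°: sin φ sin δ = -0.2918, cos φ cos δ cos H = 0.4898, so cos θ_z = 0.1980.
Top-of-atmosphere irradiance = S₀ (d̄/d)² cos θ_z = 1370 × 0.9687 × 0.1980 = 262.77 W/m².

263 W/m²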